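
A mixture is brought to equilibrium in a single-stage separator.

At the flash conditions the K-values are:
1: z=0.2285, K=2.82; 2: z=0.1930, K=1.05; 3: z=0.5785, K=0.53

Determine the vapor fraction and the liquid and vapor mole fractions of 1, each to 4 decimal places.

ψ = 0.2260, x_1 = 0.1619, y_1 = 0.4566

Material balance + equilibrium reduce to Σ zᵢ(Kᵢ−1)/(1+ψ(Kᵢ−1)) = 0.
g(0) = ΣzᵢKᵢ − 1 = 0.1536 and g(1) = 1 − Σzᵢ/Kᵢ = -0.3563, so a root lies in (0, 1).
Iterate (Newton) starting at ψ = 0.5:
  ψ = 0.5000: g = -0.12827, g' = -0.4263 → ψ = 0.1991
  ψ = 0.1991: g = 0.01485, g' = -0.5638 → ψ = 0.2254
  ψ = 0.2254: g = 0.00031, g' = -0.5409 → ψ = 0.2260
Converged at ψ = 0.2260.
Compositions from xᵢ = zᵢ/(1+ψ(Kᵢ−1)), yᵢ = Kᵢxᵢ:
  1: x = 0.1619, y = 0.4566
  2: x = 0.1908, y = 0.2004
  3: x = 0.6473, y = 0.3430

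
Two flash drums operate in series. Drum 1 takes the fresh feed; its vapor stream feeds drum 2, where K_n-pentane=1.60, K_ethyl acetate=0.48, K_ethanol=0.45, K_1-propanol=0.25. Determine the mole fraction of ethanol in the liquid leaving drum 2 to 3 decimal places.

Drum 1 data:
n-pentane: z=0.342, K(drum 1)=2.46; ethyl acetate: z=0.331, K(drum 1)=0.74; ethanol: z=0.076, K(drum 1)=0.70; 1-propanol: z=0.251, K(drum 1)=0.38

x_ethanol (drum 2) = 0.066

Drum 1:
Material balance + equilibrium reduce to Σ zᵢ(Kᵢ−1)/(1+ψ₁(Kᵢ−1)) = 0.
g(0) = ΣzᵢKᵢ − 1 = 0.235 and g(1) = 1 − Σzᵢ/Kᵢ = -0.355, so a root lies in (0, 1).
Newton–Raphson from ψ₁ = 0.5:
  ψ₁ = 0.500: g = -0.0627, g' = -0.485 → ψ₁ = 0.371
  ψ₁ = 0.371: g = 0.0009, g' = -0.506 → ψ₁ = 0.373
Converged at ψ₁ = 0.373.
Drum-1 compositions:
  n-pentane: x = 0.221, y = 0.545
  ethyl acetate: x = 0.367, y = 0.271
  ethanol: x = 0.086, y = 0.060
  1-propanol: x = 0.326, y = 0.124
Drum-2 feed = drum-1 vapor: z₂ = (0.5448, 0.2712, 0.0599, 0.1240).
Drum 2:
Rachford–Rice: g(ψ₂) = Σ zᵢ(Kᵢ−1)/(1+ψ₂(Kᵢ−1)) = 0.
Feasibility: ΣzᵢKᵢ = 1.060, Σzᵢ/Kᵢ = 1.535 — both > 1, two phases present.
Newton–Raphson from ψ₂ = 0.39:
  ψ₂ = 0.390: g = -0.0854, g' = -0.413 → ψ₂ = 0.183
  ψ₂ = 0.183: g = -0.0058, g' = -0.365 → ψ₂ = 0.167
Converged at ψ₂ = 0.167.
  n-pentane: x = 0.495, y = 0.792
  ethyl acetate: x = 0.297, y = 0.143
  ethanol: x = 0.066, y = 0.030
  1-propanol: x = 0.142, y = 0.035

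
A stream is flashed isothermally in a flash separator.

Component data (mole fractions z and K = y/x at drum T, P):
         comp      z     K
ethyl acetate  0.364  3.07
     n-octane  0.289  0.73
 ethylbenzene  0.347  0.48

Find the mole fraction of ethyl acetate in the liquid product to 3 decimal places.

x_ethyl acetate = 0.168

Rachford–Rice: g(ψ) = Σ zᵢ(Kᵢ−1)/(1+ψ(Kᵢ−1)) = 0.
g(0) = ΣzᵢKᵢ − 1 = 0.495 and g(1) = 1 − Σzᵢ/Kᵢ = -0.237, so a root lies in (0, 1).
Newton iteration, ψ⁰ = 0.5:
  ψ = 0.500: g = 0.0362, g' = -0.576 → ψ = 0.563
  ψ = 0.563: g = 0.0009, g' = -0.550 → ψ = 0.564
Converged at ψ = 0.564.
Compositions from xᵢ = zᵢ/(1+ψ(Kᵢ−1)), yᵢ = Kᵢxᵢ:
  ethyl acetate: x = 0.168, y = 0.515
  n-octane: x = 0.341, y = 0.249
  ethylbenzene: x = 0.491, y = 0.236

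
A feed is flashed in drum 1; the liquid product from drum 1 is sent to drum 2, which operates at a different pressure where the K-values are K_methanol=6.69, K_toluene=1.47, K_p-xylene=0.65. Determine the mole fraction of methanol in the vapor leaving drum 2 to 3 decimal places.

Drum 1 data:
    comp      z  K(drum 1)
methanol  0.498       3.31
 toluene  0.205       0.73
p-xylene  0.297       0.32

y_methanol (drum 2) = 0.224

Drum 1:
Let ψ₁ = V/F and solve Σ zᵢ(Kᵢ−1)/(1+ψ₁(Kᵢ−1)) = 0.
Check two-phase: ΣzᵢKᵢ = 1.893 > 1 and Σzᵢ/Kᵢ = 1.359 > 1, so g(0) = 0.893 > 0 and g(1) = -0.359 < 0.
Iterate (Newton) starting at ψ₁ = 0.4:
  ψ₁ = 0.400: g = 0.2584, g' = -0.996 → ψ₁ = 0.660
  ψ₁ = 0.660: g = 0.0223, g' = -0.891 → ψ₁ = 0.685
  ψ₁ = 0.685: g = -0.0001, g' = -0.902 → ψ₁ = 0.684
Converged at ψ₁ = 0.684.
Drum-1 compositions:
  methanol: x = 0.193, y = 0.639
  toluene: x = 0.251, y = 0.184
  p-xylene: x = 0.556, y = 0.178
Drum-2 feed = drum-1 liquid: z₂ = (0.1929, 0.2515, 0.5556).
Drum 2:
Newton–Raphson from ψ₂ = 0.43:
  ψ₂ = 0.430: g = 0.1879, g' = -0.659 → ψ₂ = 0.715
  ψ₂ = 0.715: g = 0.0456, g' = -0.395 → ψ₂ = 0.831
  ψ₂ = 0.831: g = 0.0026, g' = -0.355 → ψ₂ = 0.838
Converged at ψ₂ = 0.838.
  methanol: x = 0.033, y = 0.224
  toluene: x = 0.180, y = 0.265
  p-xylene: x = 0.786, y = 0.511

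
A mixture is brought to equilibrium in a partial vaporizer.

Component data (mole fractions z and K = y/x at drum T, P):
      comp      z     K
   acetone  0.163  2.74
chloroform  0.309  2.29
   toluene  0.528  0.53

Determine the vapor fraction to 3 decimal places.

Material balance + equilibrium reduce to Σ zᵢ(Kᵢ−1)/(1+ψ(Kᵢ−1)) = 0.
Feasibility: ΣzᵢKᵢ = 1.434, Σzᵢ/Kᵢ = 1.191 — both > 1, two phases present.
Newton–Raphson from ψ = 0.5:
  ψ = 0.500: g = 0.0696, g' = -0.530 → ψ = 0.631
  ψ = 0.631: g = 0.0020, g' = -0.504 → ψ = 0.635
Converged at ψ = 0.635.

ψ = 0.635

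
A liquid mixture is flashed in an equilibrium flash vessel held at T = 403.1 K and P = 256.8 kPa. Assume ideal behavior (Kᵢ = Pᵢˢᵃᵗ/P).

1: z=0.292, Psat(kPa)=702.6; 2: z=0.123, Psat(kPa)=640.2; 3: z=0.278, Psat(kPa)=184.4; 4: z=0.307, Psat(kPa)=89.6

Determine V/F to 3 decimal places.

V/F = 0.483

Raoult's law: Kᵢ = Pᵢˢᵃᵗ/P = Pᵢˢᵃᵗ/256.8.
  K_1 = 702.6/256.8 = 2.73598, K_2 = 640.2/256.8 = 2.49299, K_3 = 184.4/256.8 = 0.71807, K_4 = 89.6/256.8 = 0.34891
Newton iteration, V/F⁰ = 0.56:
  V/F = 0.560: g = -0.0506, g' = -0.661 → V/F = 0.483
Converged at V/F = 0.483.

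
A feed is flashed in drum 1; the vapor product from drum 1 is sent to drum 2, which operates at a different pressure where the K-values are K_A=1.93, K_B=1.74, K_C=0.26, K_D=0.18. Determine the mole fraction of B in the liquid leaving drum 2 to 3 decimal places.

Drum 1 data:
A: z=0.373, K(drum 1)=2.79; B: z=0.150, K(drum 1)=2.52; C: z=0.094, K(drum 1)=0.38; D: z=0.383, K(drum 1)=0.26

x_B (drum 2) = 0.143

Drum 1:
Newton iteration, ψ₁⁰ = 0.55:
  ψ₁ = 0.550: g = -0.1058, g' = -1.086 → ψ₁ = 0.453
  ψ₁ = 0.453: g = -0.0032, g' = -1.030 → ψ₁ = 0.449
Converged at ψ₁ = 0.449.
Drum-1 compositions:
  A: x = 0.207, y = 0.577
  B: x = 0.089, y = 0.225
  C: x = 0.130, y = 0.050
  D: x = 0.574, y = 0.149
Drum-2 feed = drum-1 vapor: z₂ = (0.5767, 0.2246, 0.0495, 0.1492).
Drum 2:
Material balance + equilibrium reduce to Σ zᵢ(Kᵢ−1)/(1+ψ₂(Kᵢ−1)) = 0.
Feasibility: ΣzᵢKᵢ = 1.544, Σzᵢ/Kᵢ = 1.447 — both > 1, two phases present.
Newton–Raphson from ψ₂ = 0.5:
  ψ₂ = 0.500: g = 0.2219, g' = -0.654 → ψ₂ = 0.839
  ψ₂ = 0.839: g = -0.0850, g' = -1.423 → ψ₂ = 0.779
  ψ₂ = 0.779: g = -0.0091, g' = -1.138 → ψ₂ = 0.771
Converged at ψ₂ = 0.771.
  A: x = 0.336, y = 0.648
  B: x = 0.143, y = 0.249
  C: x = 0.115, y = 0.030
  D: x = 0.406, y = 0.073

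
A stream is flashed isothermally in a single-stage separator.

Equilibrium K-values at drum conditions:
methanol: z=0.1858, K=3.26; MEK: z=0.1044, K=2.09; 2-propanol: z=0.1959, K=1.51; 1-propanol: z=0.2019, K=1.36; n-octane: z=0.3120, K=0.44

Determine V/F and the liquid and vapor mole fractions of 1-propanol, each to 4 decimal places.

V/F = 0.8402, x_1-propanol = 0.1550, y_1-propanol = 0.2108

Newton–Raphson from V/F = 0.5:
  V/F = 0.5000: g = 0.16933, g' = -0.5010 → V/F = 0.8380
  V/F = 0.8380: g = 0.00121, g' = -0.5350 → V/F = 0.8402
Converged at V/F = 0.8402.
Compositions from xᵢ = zᵢ/(1+V/F(Kᵢ−1)), yᵢ = Kᵢxᵢ:
  methanol: x = 0.0641, y = 0.2089
  MEK: x = 0.0545, y = 0.1139
  2-propanol: x = 0.1371, y = 0.2071
  1-propanol: x = 0.1550, y = 0.2108
  n-octane: x = 0.5893, y = 0.2593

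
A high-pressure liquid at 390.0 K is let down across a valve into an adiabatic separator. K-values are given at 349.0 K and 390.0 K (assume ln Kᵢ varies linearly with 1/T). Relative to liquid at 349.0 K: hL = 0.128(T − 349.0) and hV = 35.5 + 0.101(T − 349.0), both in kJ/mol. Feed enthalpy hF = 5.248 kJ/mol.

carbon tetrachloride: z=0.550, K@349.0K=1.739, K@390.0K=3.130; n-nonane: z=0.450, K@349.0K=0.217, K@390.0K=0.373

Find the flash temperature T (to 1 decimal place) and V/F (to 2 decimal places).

T = 350.9 K, V/F = 0.14

Adiabatic flash: solve Rachford–Rice at each trial T, then check hF = ψ·hV(T) + (1−ψ)·hL(T).
  T = 349.0 K: K = (1.739, 0.217), RR gives ψ = 0.093, H_out = 3.319 kJ/mol
  T = 390.0 K: K = (3.130, 0.373), RR gives ψ = 0.666, H_out = 28.151 kJ/mol
  T = 369.5 K: K = (2.371, 0.289), RR gives ψ = 0.445, H_out = 18.183 kJ/mol
  T = 359.2 K: K = (2.038, 0.251), RR gives ψ = 0.301, H_out = 11.910 kJ/mol
  T = 354.1 K: K = (1.885, 0.234), RR gives ψ = 0.209, H_out = 8.049 kJ/mol
  T = 351.6 K: K = (1.812, 0.225), RR gives ψ = 0.156, H_out = 5.865 kJ/mol
  T = 350.3 K: K = (1.775, 0.221), RR gives ψ = 0.126, H_out = 4.631 kJ/mol
  T = 351.0 K: K = (1.795, 0.223), RR gives ψ = 0.142, H_out = 5.305 kJ/mol
Linear interpolation between T = 350.3 (H_out = 4.631) and T = 351.0 (H_out = 5.305) on hF = 5.248 gives T ≈ 350.9 K, at which ψ = 0.14.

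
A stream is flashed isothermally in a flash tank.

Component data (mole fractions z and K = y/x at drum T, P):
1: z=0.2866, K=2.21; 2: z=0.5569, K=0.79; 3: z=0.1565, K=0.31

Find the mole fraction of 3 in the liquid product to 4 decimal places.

x_3 = 0.1944

Newton iteration, V/F⁰ = 0.5:
  V/F = 0.5000: g = -0.07947, g' = -0.3672 → V/F = 0.2836
  V/F = 0.2836: g = -0.00043, g' = -0.3755 → V/F = 0.2825
Converged at V/F = 0.2825.
Compositions from xᵢ = zᵢ/(1+V/F(Kᵢ−1)), yᵢ = Kᵢxᵢ:
  1: x = 0.2136, y = 0.4720
  2: x = 0.5920, y = 0.4677
  3: x = 0.1944, y = 0.0603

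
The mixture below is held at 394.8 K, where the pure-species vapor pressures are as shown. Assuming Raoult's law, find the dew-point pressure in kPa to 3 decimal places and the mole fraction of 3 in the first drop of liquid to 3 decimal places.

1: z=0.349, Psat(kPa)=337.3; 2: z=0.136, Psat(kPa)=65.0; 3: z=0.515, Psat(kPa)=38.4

Pdew = 60.465 kPa, x_3 = 0.811

At the dew point ψ → 1, so Σzᵢ/Kᵢ = 1 with Kᵢ = Pᵢˢᵃᵗ/P ⇒ 1/P = Σzᵢ/Pᵢˢᵃᵗ.
1/P = 0.349/337.3 + 0.136/65.0 + 0.515/38.4 = 0.016538 ⇒ P = 60.465 kPa
xᵢ = zᵢP/Pᵢˢᵃᵗ ⇒ x_3 = 0.515·60.465/38.4 = 0.811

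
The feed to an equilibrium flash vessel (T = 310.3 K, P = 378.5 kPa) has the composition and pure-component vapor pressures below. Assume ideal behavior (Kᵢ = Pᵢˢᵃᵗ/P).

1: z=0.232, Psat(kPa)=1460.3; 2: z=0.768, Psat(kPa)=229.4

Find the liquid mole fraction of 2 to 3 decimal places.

Raoult's law: Kᵢ = Pᵢˢᵃᵗ/P = Pᵢˢᵃᵗ/378.5.
  K_1 = 1460.3/378.5 = 3.85812, K_2 = 229.4/378.5 = 0.60608
Rachford–Rice: g(ψ) = Σ zᵢ(Kᵢ−1)/(1+ψ(Kᵢ−1)) = 0.
g(0) = ΣzᵢKᵢ − 1 = 0.361 and g(1) = 1 − Σzᵢ/Kᵢ = -0.327, so a root lies in (0, 1).
Newton iteration, ψ⁰ = 0.5:
  ψ = 0.500: g = -0.1038, g' = -0.506 → ψ = 0.295
  ψ = 0.295: g = 0.0175, g' = -0.711 → ψ = 0.320
Converged at ψ = 0.320.
Compositions from xᵢ = zᵢ/(1+ψ(Kᵢ−1)), yᵢ = Kᵢxᵢ:
  1: x = 0.121, y = 0.467
  2: x = 0.879, y = 0.533

x_2 = 0.879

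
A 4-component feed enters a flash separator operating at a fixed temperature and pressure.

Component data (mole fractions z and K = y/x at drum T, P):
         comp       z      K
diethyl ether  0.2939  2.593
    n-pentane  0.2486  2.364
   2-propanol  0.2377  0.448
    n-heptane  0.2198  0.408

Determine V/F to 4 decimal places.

V/F = 0.6407

Newton–Raphson from V/F = 0.5:
  V/F = 0.5000: g = 0.09615, g' = -0.6882 → V/F = 0.6397
  V/F = 0.6397: g = 0.00069, g' = -0.6875 → V/F = 0.6407
Converged at V/F = 0.6407.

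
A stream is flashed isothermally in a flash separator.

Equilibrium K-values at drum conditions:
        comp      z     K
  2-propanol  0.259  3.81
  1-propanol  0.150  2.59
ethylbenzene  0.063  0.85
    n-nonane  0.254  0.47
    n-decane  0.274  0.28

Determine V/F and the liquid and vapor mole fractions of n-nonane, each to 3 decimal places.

Newton–Raphson from V/F = 0.5:
  V/F = 0.500: g = -0.0661, g' = -0.952 → V/F = 0.431
Converged at V/F = 0.431.
Compositions from xᵢ = zᵢ/(1+V/F(Kᵢ−1)), yᵢ = Kᵢxᵢ:
  2-propanol: x = 0.117, y = 0.446
  1-propanol: x = 0.089, y = 0.231
  ethylbenzene: x = 0.067, y = 0.057
  n-nonane: x = 0.329, y = 0.155
  n-decane: x = 0.397, y = 0.111

V/F = 0.431, x_n-nonane = 0.329, y_n-nonane = 0.155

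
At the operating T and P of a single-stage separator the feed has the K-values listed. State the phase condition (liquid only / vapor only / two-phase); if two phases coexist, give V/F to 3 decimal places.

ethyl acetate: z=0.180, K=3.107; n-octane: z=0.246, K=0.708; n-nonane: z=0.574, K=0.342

liquid only

ΣzᵢKᵢ = 0.930; Σzᵢ/Kᵢ = 2.084.
Since ΣzᵢKᵢ < 1 the mixture is below its bubble point — single liquid phase.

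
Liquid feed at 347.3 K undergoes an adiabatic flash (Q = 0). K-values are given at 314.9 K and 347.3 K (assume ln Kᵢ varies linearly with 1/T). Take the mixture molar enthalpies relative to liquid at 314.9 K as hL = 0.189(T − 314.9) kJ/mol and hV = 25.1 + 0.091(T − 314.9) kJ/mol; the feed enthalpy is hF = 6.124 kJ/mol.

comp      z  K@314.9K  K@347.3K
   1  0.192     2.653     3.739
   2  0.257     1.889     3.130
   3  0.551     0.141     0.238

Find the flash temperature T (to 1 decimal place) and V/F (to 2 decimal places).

T = 324.7 K, V/F = 0.18

Adiabatic flash: solve Rachford–Rice at each trial T, then check hF = ψ·hV(T) + (1−ψ)·hL(T).
  T = 314.9 K: K = (2.653, 1.889, 0.141), RR gives ψ = 0.066, H_out = 1.662 kJ/mol
  T = 347.3 K: K = (3.739, 3.130, 0.238), RR gives ψ = 0.357, H_out = 13.952 kJ/mol
  T = 331.1 K: K = (3.176, 2.462, 0.186), RR gives ψ = 0.236, H_out = 8.607 kJ/mol
  T = 323.0 K: K = (2.909, 2.164, 0.162), RR gives ψ = 0.160, H_out = 5.418 kJ/mol
  T = 327.1 K: K = (3.043, 2.312, 0.174), RR gives ψ = 0.200, H_out = 7.090 kJ/mol
  T = 325.1 K: K = (2.978, 2.239, 0.168), RR gives ψ = 0.181, H_out = 6.291 kJ/mol
Linear interpolation between T = 323.0 (H_out = 5.418) and T = 325.1 (H_out = 6.291) on hF = 6.124 gives T ≈ 324.7 K, at which ψ = 0.18.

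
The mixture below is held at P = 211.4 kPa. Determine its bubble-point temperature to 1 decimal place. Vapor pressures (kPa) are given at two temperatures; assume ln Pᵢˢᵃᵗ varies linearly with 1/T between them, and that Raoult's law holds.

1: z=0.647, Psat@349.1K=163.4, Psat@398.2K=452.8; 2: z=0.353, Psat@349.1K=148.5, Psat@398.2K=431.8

T = 361.6 K

Bubble-point temperature: ΣzᵢPᵢˢᵃᵗ(T) = P. Interpolate ln Pᵢˢᵃᵗ = aᵢ + bᵢ/T.
  T = 349.1 K: ΣzᵢPᵢˢᵃᵗ = 158.14 kPa
  T = 398.2 K: ΣzᵢPᵢˢᵃᵗ = 445.39 kPa
  T = 373.6 K: ΣzᵢPᵢˢᵃᵗ = 274.27 kPa
  T = 361.4 K: ΣzᵢPᵢˢᵃᵗ = 210.45 kPa
  T = 367.5 K: ΣzᵢPᵢˢᵃᵗ = 240.78 kPa
  T = 364.4 K: ΣzᵢPᵢˢᵃᵗ = 224.98 kPa
  T = 362.9 K: ΣzᵢPᵢˢᵃᵗ = 217.62 kPa
Interpolating between 361.4 K and 362.9 K gives T ≈ 361.6 K.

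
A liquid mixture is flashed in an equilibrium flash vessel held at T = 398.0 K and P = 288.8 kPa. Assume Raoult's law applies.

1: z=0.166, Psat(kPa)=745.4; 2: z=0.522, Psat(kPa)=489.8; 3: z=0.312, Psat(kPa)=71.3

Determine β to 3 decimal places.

β = 0.553

Raoult's law: Kᵢ = Pᵢˢᵃᵗ/P = Pᵢˢᵃᵗ/288.8.
  K_1 = 745.4/288.8 = 2.58102, K_2 = 489.8/288.8 = 1.69598, K_3 = 71.3/288.8 = 0.24688
Material balance + equilibrium reduce to Σ zᵢ(Kᵢ−1)/(1+β(Kᵢ−1)) = 0.
g(0) = ΣzᵢKᵢ − 1 = 0.391 and g(1) = 1 − Σzᵢ/Kᵢ = -0.636, so a root lies in (0, 1).
Newton–Raphson from β = 0.5:
  β = 0.500: g = 0.0392, g' = -0.724 → β = 0.554
  β = 0.554: g = -0.0012, g' = -0.771 → β = 0.553
Converged at β = 0.553.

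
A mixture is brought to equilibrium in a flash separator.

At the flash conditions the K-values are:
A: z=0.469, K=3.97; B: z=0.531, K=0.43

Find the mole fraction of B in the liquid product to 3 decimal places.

x_B = 0.839

Newton–Raphson from ψ = 0.5:
  ψ = 0.500: g = 0.1372, g' = -1.007 → ψ = 0.636
  ψ = 0.636: g = 0.0072, g' = -0.920 → ψ = 0.644
Converged at ψ = 0.644.
Compositions from xᵢ = zᵢ/(1+ψ(Kᵢ−1)), yᵢ = Kᵢxᵢ:
  A: x = 0.161, y = 0.639
  B: x = 0.839, y = 0.361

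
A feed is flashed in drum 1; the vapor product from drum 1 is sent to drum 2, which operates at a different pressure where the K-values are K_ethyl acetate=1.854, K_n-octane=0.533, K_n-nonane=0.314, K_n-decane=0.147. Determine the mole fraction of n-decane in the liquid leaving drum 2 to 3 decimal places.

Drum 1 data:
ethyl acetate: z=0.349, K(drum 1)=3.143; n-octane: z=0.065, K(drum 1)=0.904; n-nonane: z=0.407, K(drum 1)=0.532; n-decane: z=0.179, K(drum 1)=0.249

Drum 1:
Rachford–Rice: g(ψ₁) = Σ zᵢ(Kᵢ−1)/(1+ψ₁(Kᵢ−1)) = 0.
Feasibility: ΣzᵢKᵢ = 1.417, Σzᵢ/Kᵢ = 1.667 — both > 1, two phases present.
Newton iteration, ψ₁⁰ = 0.47:
  ψ₁ = 0.470: g = -0.0859, g' = -0.786 → ψ₁ = 0.361
  ψ₁ = 0.361: g = 0.0018, g' = -0.829 → ψ₁ = 0.363
Converged at ψ₁ = 0.363.
Drum-1 compositions:
  ethyl acetate: x = 0.196, y = 0.617
  n-octane: x = 0.067, y = 0.061
  n-nonane: x = 0.490, y = 0.261
  n-decane: x = 0.246, y = 0.061
Drum-2 feed = drum-1 vapor: z₂ = (0.6170, 0.0609, 0.2608, 0.0613).
Drum 2:
Material balance + equilibrium reduce to Σ zᵢ(Kᵢ−1)/(1+ψ₂(Kᵢ−1)) = 0.
g(0) = ΣzᵢKᵢ − 1 = 0.267 and g(1) = 1 − Σzᵢ/Kᵢ = -0.694, so a root lies in (0, 1).
Newton–Raphson from ψ₂ = 0.5:
  ψ₂ = 0.500: g = -0.0313, g' = -0.663 → ψ₂ = 0.453
  ψ₂ = 0.453: g = -0.0008, g' = -0.632 → ψ₂ = 0.452
Converged at ψ₂ = 0.452.
  ethyl acetate: x = 0.445, y = 0.826
  n-octane: x = 0.077, y = 0.041
  n-nonane: x = 0.378, y = 0.119
  n-decane: x = 0.100, y = 0.015

x_n-decane (drum 2) = 0.100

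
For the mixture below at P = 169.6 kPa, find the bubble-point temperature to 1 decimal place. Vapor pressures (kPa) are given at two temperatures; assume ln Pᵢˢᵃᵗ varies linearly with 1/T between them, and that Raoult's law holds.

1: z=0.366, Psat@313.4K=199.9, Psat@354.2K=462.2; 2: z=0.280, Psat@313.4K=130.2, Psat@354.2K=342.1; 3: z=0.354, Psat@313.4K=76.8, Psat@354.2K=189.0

T = 322.4 K

Bubble-point temperature: ΣzᵢPᵢˢᵃᵗ(T) = P. Interpolate ln Pᵢˢᵃᵗ = aᵢ + bᵢ/T.
  T = 313.4 K: ΣzᵢPᵢˢᵃᵗ = 136.81 kPa
  T = 354.2 K: ΣzᵢPᵢˢᵃᵗ = 331.86 kPa
  T = 333.8 K: ΣzᵢPᵢˢᵃᵗ = 218.84 kPa
  T = 323.6 K: ΣzᵢPᵢˢᵃᵗ = 174.30 kPa
  T = 318.5 K: ΣzᵢPᵢˢᵃᵗ = 154.71 kPa
  T = 321.1 K: ΣzᵢPᵢˢᵃᵗ = 164.48 kPa
Interpolating between 321.1 K and 323.6 K gives T ≈ 322.4 K.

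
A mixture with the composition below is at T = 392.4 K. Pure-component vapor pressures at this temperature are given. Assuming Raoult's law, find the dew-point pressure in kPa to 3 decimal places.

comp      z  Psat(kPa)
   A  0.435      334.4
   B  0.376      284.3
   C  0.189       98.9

Pdew = 220.536 kPa

At the dew point ψ → 1, so Σzᵢ/Kᵢ = 1 with Kᵢ = Pᵢˢᵃᵗ/P ⇒ 1/P = Σzᵢ/Pᵢˢᵃᵗ.
1/P = 0.435/334.4 + 0.376/284.3 + 0.189/98.9 = 0.004534 ⇒ P = 220.536 kPa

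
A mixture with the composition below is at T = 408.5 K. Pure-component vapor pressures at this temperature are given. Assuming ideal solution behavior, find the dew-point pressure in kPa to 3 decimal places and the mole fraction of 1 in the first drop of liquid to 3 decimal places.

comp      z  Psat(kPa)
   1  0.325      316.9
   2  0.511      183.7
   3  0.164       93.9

At the dew point ψ → 1, so Σzᵢ/Kᵢ = 1 with Kᵢ = Pᵢˢᵃᵗ/P ⇒ 1/P = Σzᵢ/Pᵢˢᵃᵗ.
1/P = 0.325/316.9 + 0.511/183.7 + 0.164/93.9 = 0.005554 ⇒ P = 180.057 kPa
xᵢ = zᵢP/Pᵢˢᵃᵗ ⇒ x_1 = 0.325·180.057/316.9 = 0.185

Pdew = 180.057 kPa, x_1 = 0.185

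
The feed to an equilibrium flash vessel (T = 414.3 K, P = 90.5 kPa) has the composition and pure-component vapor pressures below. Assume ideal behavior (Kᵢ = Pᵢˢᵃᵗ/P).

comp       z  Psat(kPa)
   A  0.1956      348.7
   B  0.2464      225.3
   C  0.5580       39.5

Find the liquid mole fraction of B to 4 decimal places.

Raoult's law: Kᵢ = Pᵢˢᵃᵗ/P = Pᵢˢᵃᵗ/90.5.
  K_A = 348.7/90.5 = 3.853039, K_B = 225.3/90.5 = 2.489503, K_C = 39.5/90.5 = 0.436464
Newton–Raphson from V/F = 0.5:
  V/F = 0.5000: g = 0.00252, g' = -0.7935 → V/F = 0.5032
Converged at V/F = 0.5032.
Compositions from xᵢ = zᵢ/(1+V/F(Kᵢ−1)), yᵢ = Kᵢxᵢ:
  A: x = 0.0803, y = 0.3094
  B: x = 0.1408, y = 0.3506
  C: x = 0.7788, y = 0.3399

x_B = 0.1408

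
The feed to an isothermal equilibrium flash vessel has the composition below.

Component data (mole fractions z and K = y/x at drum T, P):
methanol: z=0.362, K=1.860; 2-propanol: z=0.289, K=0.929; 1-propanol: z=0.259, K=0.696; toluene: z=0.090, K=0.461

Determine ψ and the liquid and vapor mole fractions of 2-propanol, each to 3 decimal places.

Rachford–Rice: g(ψ) = Σ zᵢ(Kᵢ−1)/(1+ψ(Kᵢ−1)) = 0.
g(0) = ΣzᵢKᵢ − 1 = 0.164 and g(1) = 1 − Σzᵢ/Kᵢ = -0.073, so a root lies in (0, 1).
Iterate (Newton) starting at ψ = 0.55:
  ψ = 0.550: g = 0.0265, g' = -0.212 → ψ = 0.675
  ψ = 0.675: g = 0.0001, g' = -0.211 → ψ = 0.676
Converged at ψ = 0.676.
Compositions from xᵢ = zᵢ/(1+ψ(Kᵢ−1)), yᵢ = Kᵢxᵢ:
  methanol: x = 0.229, y = 0.426
  2-propanol: x = 0.304, y = 0.282
  1-propanol: x = 0.326, y = 0.227
  toluene: x = 0.142, y = 0.065

ψ = 0.676, x_2-propanol = 0.304, y_2-propanol = 0.282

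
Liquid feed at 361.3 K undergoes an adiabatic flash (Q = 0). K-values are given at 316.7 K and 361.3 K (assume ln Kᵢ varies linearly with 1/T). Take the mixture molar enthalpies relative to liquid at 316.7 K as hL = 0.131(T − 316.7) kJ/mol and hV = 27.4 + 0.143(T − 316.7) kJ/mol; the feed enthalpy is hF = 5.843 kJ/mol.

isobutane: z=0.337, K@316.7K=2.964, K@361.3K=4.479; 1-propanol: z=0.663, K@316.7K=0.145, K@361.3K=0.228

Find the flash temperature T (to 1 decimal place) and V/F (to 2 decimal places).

Adiabatic flash: solve Rachford–Rice at each trial T, then check hF = ψ·hV(T) + (1−ψ)·hL(T).
  T = 316.7 K: K = (2.964, 0.145), RR gives ψ = 0.057, H_out = 1.550 kJ/mol
  T = 361.3 K: K = (4.479, 0.228), RR gives ψ = 0.246, H_out = 12.713 kJ/mol
  T = 339.0 K: K = (3.693, 0.185), RR gives ψ = 0.167, H_out = 7.545 kJ/mol
  T = 327.9 K: K = (3.323, 0.164), RR gives ψ = 0.118, H_out = 4.712 kJ/mol
  T = 333.4 K: K = (3.505, 0.174), RR gives ψ = 0.143, H_out = 6.145 kJ/mol
  T = 330.6 K: K = (3.412, 0.169), RR gives ψ = 0.131, H_out = 5.424 kJ/mol
  T = 332.0 K: K = (3.458, 0.172), RR gives ψ = 0.137, H_out = 5.786 kJ/mol
Linear interpolation between T = 332.0 (H_out = 5.786) and T = 333.4 (H_out = 6.145) on hF = 5.843 gives T ≈ 332.2 K, at which ψ = 0.14.

T = 332.2 K, V/F = 0.14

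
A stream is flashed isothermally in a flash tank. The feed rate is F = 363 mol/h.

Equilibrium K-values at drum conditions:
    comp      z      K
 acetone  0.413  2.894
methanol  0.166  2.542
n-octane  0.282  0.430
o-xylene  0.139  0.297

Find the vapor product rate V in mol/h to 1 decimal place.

V = 253.9 mol/h

Let β = V/F and solve Σ zᵢ(Kᵢ−1)/(1+β(Kᵢ−1)) = 0.
Check two-phase: ΣzᵢKᵢ = 1.780 > 1 and Σzᵢ/Kᵢ = 1.332 > 1, so g(0) = 0.780 > 0 and g(1) = -0.332 < 0.
Iterate (Newton) starting at β = 0.54:
  β = 0.540: g = 0.1367, g' = -0.849 → β = 0.701
  β = 0.701: g = -0.0012, g' = -0.886 → β = 0.700
Converged at β = 0.700.
Then V = β·F = 0.6995·363 = 253.9 mol/h and L = F − V = 109.1 mol/h.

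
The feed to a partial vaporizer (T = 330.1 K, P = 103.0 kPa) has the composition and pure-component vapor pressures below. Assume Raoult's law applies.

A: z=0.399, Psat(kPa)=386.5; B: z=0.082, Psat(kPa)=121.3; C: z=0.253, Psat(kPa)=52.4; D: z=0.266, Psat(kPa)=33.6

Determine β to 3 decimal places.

Raoult's law: Kᵢ = Pᵢˢᵃᵗ/P = Pᵢˢᵃᵗ/103.0.
  K_A = 386.5/103.0 = 3.75243, K_B = 121.3/103.0 = 1.17767, K_C = 52.4/103.0 = 0.50874, K_D = 33.6/103.0 = 0.32621
Let β = V/F and solve Σ zᵢ(Kᵢ−1)/(1+β(Kᵢ−1)) = 0.
Feasibility: ΣzᵢKᵢ = 1.809, Σzᵢ/Kᵢ = 1.489 — both > 1, two phases present.
Newton–Raphson from β = 0.5:
  β = 0.500: g = 0.0405, g' = -0.919 → β = 0.544
  β = 0.544: g = 0.0004, g' = -0.901 → β = 0.545
Converged at β = 0.545.

β = 0.545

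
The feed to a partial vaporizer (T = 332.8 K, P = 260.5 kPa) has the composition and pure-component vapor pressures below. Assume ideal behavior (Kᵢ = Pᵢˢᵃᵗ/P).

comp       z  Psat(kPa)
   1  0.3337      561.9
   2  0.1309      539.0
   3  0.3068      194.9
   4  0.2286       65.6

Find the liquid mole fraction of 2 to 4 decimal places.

x_2 = 0.0880

Raoult's law: Kᵢ = Pᵢˢᵃᵗ/P = Pᵢˢᵃᵗ/260.5.
  K_1 = 561.9/260.5 = 2.157006, K_2 = 539.0/260.5 = 2.069098, K_3 = 194.9/260.5 = 0.748177, K_4 = 65.6/260.5 = 0.251823
Material balance + equilibrium reduce to Σ zᵢ(Kᵢ−1)/(1+β(Kᵢ−1)) = 0.
g(0) = ΣzᵢKᵢ − 1 = 0.2777 and g(1) = 1 − Σzᵢ/Kᵢ = -0.5358, so a root lies in (0, 1).
Newton iteration, β⁰ = 0.61:
  β = 0.6100: g = -0.09486, g' = -0.6685 → β = 0.4681
  β = 0.4681: g = -0.00709, g' = -0.5825 → β = 0.4559
Converged at β = 0.4559.
Compositions from xᵢ = zᵢ/(1+β(Kᵢ−1)), yᵢ = Kᵢxᵢ:
  1: x = 0.2185, y = 0.4712
  2: x = 0.0880, y = 0.1821
  3: x = 0.3466, y = 0.2593
  4: x = 0.3469, y = 0.0874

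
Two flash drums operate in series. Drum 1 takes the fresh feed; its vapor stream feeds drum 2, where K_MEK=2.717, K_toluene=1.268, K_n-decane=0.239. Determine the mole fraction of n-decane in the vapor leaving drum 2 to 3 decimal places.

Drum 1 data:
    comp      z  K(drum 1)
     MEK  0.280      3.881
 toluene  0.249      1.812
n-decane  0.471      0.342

Drum 1:
Material balance + equilibrium reduce to Σ zᵢ(Kᵢ−1)/(1+ψ₁(Kᵢ−1)) = 0.
g(0) = ΣzᵢKᵢ − 1 = 0.699 and g(1) = 1 − Σzᵢ/Kᵢ = -0.587, so a root lies in (0, 1).
Newton iteration, ψ₁⁰ = 0.5:
  ψ₁ = 0.500: g = 0.0125, g' = -0.926 → ψ₁ = 0.513
Converged at ψ₁ = 0.513.
Drum-1 compositions:
  MEK: x = 0.113, y = 0.438
  toluene: x = 0.176, y = 0.318
  n-decane: x = 0.711, y = 0.243
Drum-2 feed = drum-1 vapor: z₂ = (0.4383, 0.3184, 0.2433).
Drum 2:
Rachford–Rice: g(ψ₂) = Σ zᵢ(Kᵢ−1)/(1+ψ₂(Kᵢ−1)) = 0.
Feasibility: ΣzᵢKᵢ = 1.653, Σzᵢ/Kᵢ = 1.430 — both > 1, two phases present.
Iterate (Newton) starting at ψ₂ = 0.5:
  ψ₂ = 0.500: g = 0.1813, g' = -0.759 → ψ₂ = 0.739
  ψ₂ = 0.739: g = -0.0200, g' = -1.002 → ψ₂ = 0.719
  ψ₂ = 0.719: g = -0.0004, g' = -0.962 → ψ₂ = 0.718
Converged at ψ₂ = 0.718.
  MEK: x = 0.196, y = 0.533
  toluene: x = 0.267, y = 0.339
  n-decane: x = 0.537, y = 0.128

y_n-decane (drum 2) = 0.128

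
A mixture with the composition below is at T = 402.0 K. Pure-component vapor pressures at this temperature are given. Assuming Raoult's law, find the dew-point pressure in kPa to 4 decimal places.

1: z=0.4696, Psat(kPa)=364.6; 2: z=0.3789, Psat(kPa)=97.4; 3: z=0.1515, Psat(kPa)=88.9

At the dew point ψ → 1, so Σzᵢ/Kᵢ = 1 with Kᵢ = Pᵢˢᵃᵗ/P ⇒ 1/P = Σzᵢ/Pᵢˢᵃᵗ.
1/P = 0.4696/364.6 + 0.3789/97.4 + 0.1515/88.9 = 0.0068823 ⇒ P = 145.3004 kPa

Pdew = 145.3004 kPa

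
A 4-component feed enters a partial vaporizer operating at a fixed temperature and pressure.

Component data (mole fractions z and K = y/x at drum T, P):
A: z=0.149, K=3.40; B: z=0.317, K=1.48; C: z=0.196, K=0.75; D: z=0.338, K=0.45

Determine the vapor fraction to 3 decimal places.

Rachford–Rice: g(ψ) = Σ zᵢ(Kᵢ−1)/(1+ψ(Kᵢ−1)) = 0.
g(0) = ΣzᵢKᵢ − 1 = 0.275 and g(1) = 1 − Σzᵢ/Kᵢ = -0.270, so a root lies in (0, 1).
Newton iteration, ψ⁰ = 0.5:
  ψ = 0.500: g = -0.0272, g' = -0.435 → ψ = 0.438
Converged at ψ = 0.438.

ψ = 0.438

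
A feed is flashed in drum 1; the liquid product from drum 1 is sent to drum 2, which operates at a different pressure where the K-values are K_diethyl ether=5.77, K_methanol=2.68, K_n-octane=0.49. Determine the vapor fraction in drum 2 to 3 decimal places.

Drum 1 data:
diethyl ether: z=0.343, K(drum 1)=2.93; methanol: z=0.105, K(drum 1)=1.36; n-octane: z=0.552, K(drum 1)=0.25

V/F (drum 2) = 0.469

Drum 1:
Material balance + equilibrium reduce to Σ zᵢ(Kᵢ−1)/(1+ψ₁(Kᵢ−1)) = 0.
Check two-phase: ΣzᵢKᵢ = 1.286 > 1 and Σzᵢ/Kᵢ = 2.402 > 1, so g(0) = 0.286 > 0 and g(1) = -1.402 < 0.
Newton–Raphson from ψ₁ = 0.5:
  ψ₁ = 0.500: g = -0.2935, g' = -1.136 → ψ₁ = 0.242
  ψ₁ = 0.242: g = -0.0193, g' = -1.069 → ψ₁ = 0.223
  ψ₁ = 0.223: g = 0.0001, g' = -1.083 → ψ₁ = 0.224
Converged at ψ₁ = 0.224.
Drum-1 compositions:
  diethyl ether: x = 0.240, y = 0.702
  methanol: x = 0.097, y = 0.132
  n-octane: x = 0.663, y = 0.166
Drum-2 feed = drum-1 liquid: z₂ = (0.2396, 0.0972, 0.6632).
Drum 2:
Let ψ₂ = V/F and solve Σ zᵢ(Kᵢ−1)/(1+ψ₂(Kᵢ−1)) = 0.
Check two-phase: ΣzᵢKᵢ = 1.968 > 1 and Σzᵢ/Kᵢ = 1.431 > 1, so g(0) = 0.968 > 0 and g(1) = -0.431 < 0.
Iterate (Newton) starting at ψ₂ = 0.45:
  ψ₂ = 0.450: g = 0.0172, g' = -0.930 → ψ₂ = 0.469
Converged at ψ₂ = 0.469.
  diethyl ether: x = 0.074, y = 0.427
  methanol: x = 0.054, y = 0.146
  n-octane: x = 0.872, y = 0.427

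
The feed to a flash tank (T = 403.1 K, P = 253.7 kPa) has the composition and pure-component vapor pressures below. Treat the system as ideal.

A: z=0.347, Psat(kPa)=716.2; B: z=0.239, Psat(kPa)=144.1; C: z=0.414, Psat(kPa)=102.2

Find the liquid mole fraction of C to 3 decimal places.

x_C = 0.499

Raoult's law: Kᵢ = Pᵢˢᵃᵗ/P = Pᵢˢᵃᵗ/253.7.
  K_A = 716.2/253.7 = 2.82302, K_B = 144.1/253.7 = 0.56799, K_C = 102.2/253.7 = 0.40284
Let ψ = V/F and solve Σ zᵢ(Kᵢ−1)/(1+ψ(Kᵢ−1)) = 0.
Feasibility: ΣzᵢKᵢ = 1.282, Σzᵢ/Kᵢ = 1.571 — both > 1, two phases present.
Iterate (Newton) starting at ψ = 0.39:
  ψ = 0.390: g = -0.0767, g' = -0.709 → ψ = 0.282
  ψ = 0.282: g = 0.0031, g' = -0.775 → ψ = 0.286
Converged at ψ = 0.286.
Compositions from xᵢ = zᵢ/(1+ψ(Kᵢ−1)), yᵢ = Kᵢxᵢ:
  A: x = 0.228, y = 0.644
  B: x = 0.273, y = 0.155
  C: x = 0.499, y = 0.201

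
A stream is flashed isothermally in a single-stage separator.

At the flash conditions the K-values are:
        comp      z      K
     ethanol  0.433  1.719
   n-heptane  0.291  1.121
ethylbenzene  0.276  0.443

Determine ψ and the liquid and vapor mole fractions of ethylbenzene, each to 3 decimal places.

ψ = 0.662, x_ethylbenzene = 0.437, y_ethylbenzene = 0.194

Newton–Raphson from ψ = 0.33:
  ψ = 0.330: g = 0.0971, g' = -0.279 → ψ = 0.679
  ψ = 0.679: g = -0.0053, g' = -0.326 → ψ = 0.662
Converged at ψ = 0.662.
Compositions from xᵢ = zᵢ/(1+ψ(Kᵢ−1)), yᵢ = Kᵢxᵢ:
  ethanol: x = 0.293, y = 0.504
  n-heptane: x = 0.269, y = 0.302
  ethylbenzene: x = 0.437, y = 0.194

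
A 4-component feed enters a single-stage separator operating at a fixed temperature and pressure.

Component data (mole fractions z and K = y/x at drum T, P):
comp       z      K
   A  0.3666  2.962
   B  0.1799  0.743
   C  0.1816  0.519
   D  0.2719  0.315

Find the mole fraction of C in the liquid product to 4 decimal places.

Material balance + equilibrium reduce to Σ zᵢ(Kᵢ−1)/(1+ψ(Kᵢ−1)) = 0.
g(0) = ΣzᵢKᵢ − 1 = 0.3994 and g(1) = 1 − Σzᵢ/Kᵢ = -0.5790, so a root lies in (0, 1).
Newton iteration, ψ⁰ = 0.5:
  ψ = 0.5000: g = -0.08825, g' = -0.7432 → ψ = 0.3813
  ψ = 0.3813: g = 0.00117, g' = -0.7732 → ψ = 0.3828
Converged at ψ = 0.3828.
Compositions from xᵢ = zᵢ/(1+ψ(Kᵢ−1)), yᵢ = Kᵢxᵢ:
  A: x = 0.2094, y = 0.6201
  B: x = 0.1995, y = 0.1482
  C: x = 0.2226, y = 0.1155
  D: x = 0.3685, y = 0.1161

x_C = 0.2226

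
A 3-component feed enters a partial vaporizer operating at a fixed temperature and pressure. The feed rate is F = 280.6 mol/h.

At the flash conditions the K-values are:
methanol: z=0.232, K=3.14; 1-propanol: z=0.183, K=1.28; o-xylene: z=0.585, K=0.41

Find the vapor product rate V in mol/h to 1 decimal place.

Iterate (Newton) starting at ψ = 0.56:
  ψ = 0.560: g = -0.2453, g' = -0.685 → ψ = 0.202
  ψ = 0.202: g = 0.0035, g' = -0.794 → ψ = 0.206
Converged at ψ = 0.206.
Then V = ψ·F = 0.2062·280.6 = 57.8 mol/h and L = F − V = 222.8 mol/h.

V = 57.8 mol/h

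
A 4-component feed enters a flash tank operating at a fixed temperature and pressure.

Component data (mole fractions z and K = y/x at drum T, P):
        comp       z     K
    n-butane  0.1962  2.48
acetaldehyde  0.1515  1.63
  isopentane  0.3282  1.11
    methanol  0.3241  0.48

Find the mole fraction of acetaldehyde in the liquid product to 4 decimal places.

Rachford–Rice: g(V/F) = Σ zᵢ(Kᵢ−1)/(1+V/F(Kᵢ−1)) = 0.
Check two-phase: ΣzᵢKᵢ = 1.2534 > 1 and Σzᵢ/Kᵢ = 1.1429 > 1, so g(0) = 0.2534 > 0 and g(1) = -0.1429 < 0.
Iterate (Newton) starting at V/F = 0.5:
  V/F = 0.5000: g = 0.04594, g' = -0.3403 → V/F = 0.6350
Converged at V/F = 0.6350.
Compositions from xᵢ = zᵢ/(1+V/F(Kᵢ−1)), yᵢ = Kᵢxᵢ:
  n-butane: x = 0.1011, y = 0.2508
  acetaldehyde: x = 0.1082, y = 0.1764
  isopentane: x = 0.3068, y = 0.3405
  methanol: x = 0.4839, y = 0.2323

x_acetaldehyde = 0.1082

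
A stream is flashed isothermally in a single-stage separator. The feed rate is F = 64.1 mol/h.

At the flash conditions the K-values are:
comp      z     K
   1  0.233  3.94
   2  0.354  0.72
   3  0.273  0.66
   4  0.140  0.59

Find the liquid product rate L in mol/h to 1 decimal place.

Let ψ = V/F and solve Σ zᵢ(Kᵢ−1)/(1+ψ(Kᵢ−1)) = 0.
g(0) = ΣzᵢKᵢ − 1 = 0.436 and g(1) = 1 − Σzᵢ/Kᵢ = -0.202, so a root lies in (0, 1).
Newton–Raphson from ψ = 0.43:
  ψ = 0.430: g = 0.0115, g' = -0.507 → ψ = 0.453
Converged at ψ = 0.453.
Then V = ψ·F = 0.4531·64.1 = 29.0 mol/h and L = F − V = 35.1 mol/h.

L = 35.1 mol/h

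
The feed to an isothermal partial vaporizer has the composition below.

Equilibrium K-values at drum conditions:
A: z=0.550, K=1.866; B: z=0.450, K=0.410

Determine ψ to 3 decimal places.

Binary case is linear: z₁(K₁−1)(1+ψ(K₂−1)) + z₂(K₂−1)(1+ψ(K₁−1)) = 0
⇒ ψ = [z₁(K₁−1)+z₂(K₂−1)] / [−(K₁−1)(K₂−1)] = 0.2108/0.5109 = 0.413

ψ = 0.413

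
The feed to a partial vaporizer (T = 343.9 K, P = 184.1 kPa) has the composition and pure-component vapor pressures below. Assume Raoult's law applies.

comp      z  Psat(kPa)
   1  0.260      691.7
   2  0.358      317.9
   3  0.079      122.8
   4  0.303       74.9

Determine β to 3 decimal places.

β = 0.815

Raoult's law: Kᵢ = Pᵢˢᵃᵗ/P = Pᵢˢᵃᵗ/184.1.
  K_1 = 691.7/184.1 = 3.75720, K_2 = 317.9/184.1 = 1.72678, K_3 = 122.8/184.1 = 0.66703, K_4 = 74.9/184.1 = 0.40684
Let β = V/F and solve Σ zᵢ(Kᵢ−1)/(1+β(Kᵢ−1)) = 0.
Feasibility: ΣzᵢKᵢ = 1.771, Σzᵢ/Kᵢ = 1.140 — both > 1, two phases present.
Newton–Raphson from β = 0.5:
  β = 0.500: g = 0.2052, g' = -0.679 → β = 0.802
  β = 0.802: g = 0.0089, g' = -0.671 → β = 0.815
Converged at β = 0.815.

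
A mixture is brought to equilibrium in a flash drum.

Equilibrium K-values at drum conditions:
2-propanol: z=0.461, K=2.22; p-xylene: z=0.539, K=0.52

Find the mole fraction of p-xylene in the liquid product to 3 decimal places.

Rachford–Rice: g(V/F) = Σ zᵢ(Kᵢ−1)/(1+V/F(Kᵢ−1)) = 0.
Feasibility: ΣzᵢKᵢ = 1.304, Σzᵢ/Kᵢ = 1.244 — both > 1, two phases present.
Binary case is linear: z₁(K₁−1)(1+V/F(K₂−1)) + z₂(K₂−1)(1+V/F(K₁−1)) = 0
⇒ V/F = [z₁(K₁−1)+z₂(K₂−1)] / [−(K₁−1)(K₂−1)] = 0.3037/0.5856 = 0.519
Compositions from xᵢ = zᵢ/(1+V/F(Kᵢ−1)), yᵢ = Kᵢxᵢ:
  2-propanol: x = 0.282, y = 0.627
  p-xylene: x = 0.718, y = 0.373

x_p-xylene = 0.718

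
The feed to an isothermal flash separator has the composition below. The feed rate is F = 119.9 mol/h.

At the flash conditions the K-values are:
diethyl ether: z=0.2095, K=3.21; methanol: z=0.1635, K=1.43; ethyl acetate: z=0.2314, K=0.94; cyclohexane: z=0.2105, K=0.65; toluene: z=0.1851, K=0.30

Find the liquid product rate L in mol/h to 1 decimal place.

Let ψ = V/F and solve Σ zᵢ(Kᵢ−1)/(1+ψ(Kᵢ−1)) = 0.
Feasibility: ΣzᵢKᵢ = 1.3162, Σzᵢ/Kᵢ = 1.3666 — both > 1, two phases present.
Iterate (Newton) starting at ψ = 0.5:
  ψ = 0.5000: g = -0.02514, g' = -0.5048 → ψ = 0.4502
  ψ = 0.4502: g = 0.00007, g' = -0.5089 → ψ = 0.4503
Converged at ψ = 0.4503.
Then V = ψ·F = 0.4503·119.9 = 54.0 mol/h and L = F − V = 65.9 mol/h.

L = 65.9 mol/h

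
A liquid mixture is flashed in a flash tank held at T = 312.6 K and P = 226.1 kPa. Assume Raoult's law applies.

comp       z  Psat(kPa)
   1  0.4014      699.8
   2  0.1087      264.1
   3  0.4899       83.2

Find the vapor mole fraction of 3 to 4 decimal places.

y_3 = 0.2565

Raoult's law: Kᵢ = Pᵢˢᵃᵗ/P = Pᵢˢᵃᵗ/226.1.
  K_1 = 699.8/226.1 = 3.095091, K_2 = 264.1/226.1 = 1.168067, K_3 = 83.2/226.1 = 0.367979
Rachford–Rice: g(β) = Σ zᵢ(Kᵢ−1)/(1+β(Kᵢ−1)) = 0.
Feasibility: ΣzᵢKᵢ = 1.5496, Σzᵢ/Kᵢ = 1.5541 — both > 1, two phases present.
Iterate (Newton) starting at β = 0.5:
  β = 0.5000: g = -0.02510, g' = -0.8412 → β = 0.4702
Converged at β = 0.4702.
Compositions from xᵢ = zᵢ/(1+β(Kᵢ−1)), yᵢ = Kᵢxᵢ:
  1: x = 0.2022, y = 0.6258
  2: x = 0.1007, y = 0.1177
  3: x = 0.6971, y = 0.2565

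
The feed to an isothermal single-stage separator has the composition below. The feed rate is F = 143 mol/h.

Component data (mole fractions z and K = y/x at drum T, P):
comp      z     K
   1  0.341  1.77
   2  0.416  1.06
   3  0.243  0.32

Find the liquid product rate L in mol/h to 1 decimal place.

L = 86.6 mol/h

Rachford–Rice: g(ψ) = Σ zᵢ(Kᵢ−1)/(1+ψ(Kᵢ−1)) = 0.
Feasibility: ΣzᵢKᵢ = 1.122, Σzᵢ/Kᵢ = 1.344 — both > 1, two phases present.
Iterate (Newton) starting at ψ = 0.5:
  ψ = 0.500: g = -0.0365, g' = -0.365 → ψ = 0.400
  ψ = 0.400: g = -0.0018, g' = -0.332 → ψ = 0.394
Converged at ψ = 0.394.
Then V = ψ·F = 0.3944·143 = 56.4 mol/h and L = F − V = 86.6 mol/h.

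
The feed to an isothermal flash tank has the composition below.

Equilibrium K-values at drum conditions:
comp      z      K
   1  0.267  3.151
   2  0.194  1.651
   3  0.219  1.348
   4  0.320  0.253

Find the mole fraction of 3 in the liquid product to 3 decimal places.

Rachford–Rice: g(ψ) = Σ zᵢ(Kᵢ−1)/(1+ψ(Kᵢ−1)) = 0.
g(0) = ΣzᵢKᵢ − 1 = 0.538 and g(1) = 1 − Σzᵢ/Kᵢ = -0.630, so a root lies in (0, 1).
Newton–Raphson from ψ = 0.5:
  ψ = 0.500: g = 0.0554, g' = -0.808 → ψ = 0.569
  ψ = 0.569: g = -0.0013, g' = -0.852 → ψ = 0.567
Converged at ψ = 0.567.
Compositions from xᵢ = zᵢ/(1+ψ(Kᵢ−1)), yᵢ = Kᵢxᵢ:
  1: x = 0.120, y = 0.379
  2: x = 0.142, y = 0.234
  3: x = 0.183, y = 0.247
  4: x = 0.555, y = 0.140

x_3 = 0.183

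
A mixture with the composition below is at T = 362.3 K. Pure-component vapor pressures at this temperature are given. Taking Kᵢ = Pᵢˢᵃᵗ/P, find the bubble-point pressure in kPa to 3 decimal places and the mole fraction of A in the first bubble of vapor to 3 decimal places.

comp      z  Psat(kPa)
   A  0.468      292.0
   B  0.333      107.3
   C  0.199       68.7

Pbub = 186.058 kPa, y_A = 0.734

At the bubble point ψ → 0, so ΣzᵢKᵢ = 1 with Kᵢ = Pᵢˢᵃᵗ/P ⇒ P = ΣzᵢPᵢˢᵃᵗ.
P = 0.468·292.0 + 0.333·107.3 + 0.199·68.7 = 186.058 kPa
yᵢ = zᵢPᵢˢᵃᵗ/P ⇒ y_A = 0.468·292.0/186.058 = 0.734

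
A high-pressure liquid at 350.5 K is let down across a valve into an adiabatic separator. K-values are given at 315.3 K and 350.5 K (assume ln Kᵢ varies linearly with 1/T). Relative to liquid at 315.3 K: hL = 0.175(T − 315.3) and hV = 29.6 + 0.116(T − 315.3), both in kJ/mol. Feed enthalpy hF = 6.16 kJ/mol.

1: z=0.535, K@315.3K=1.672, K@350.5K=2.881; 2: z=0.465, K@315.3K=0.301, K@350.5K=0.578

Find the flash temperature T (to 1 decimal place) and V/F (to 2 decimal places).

Adiabatic flash: solve Rachford–Rice at each trial T, then check hF = ψ·hV(T) + (1−ψ)·hL(T).
  T = 315.3 K: K = (1.672, 0.301), RR gives ψ = 0.073, H_out = 2.173 kJ/mol
  T = 350.5 K: K = (2.881, 0.578), RR gives ψ = 1.000, H_out = 33.683 kJ/mol
  T = 332.9 K: K = (2.227, 0.424), RR gives ψ = 0.550, H_out = 18.797 kJ/mol
  T = 324.1 K: K = (1.937, 0.359), RR gives ψ = 0.338, H_out = 11.382 kJ/mol
  T = 319.7 K: K = (1.801, 0.329), RR gives ψ = 0.217, H_out = 7.146 kJ/mol
  T = 317.5 K: K = (1.736, 0.315), RR gives ψ = 0.149, H_out = 4.777 kJ/mol
Linear interpolation between T = 317.5 (H_out = 4.777) and T = 319.7 (H_out = 7.146) on hF = 6.16 gives T ≈ 318.8 K, at which ψ = 0.19.

T = 318.8 K, V/F = 0.19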